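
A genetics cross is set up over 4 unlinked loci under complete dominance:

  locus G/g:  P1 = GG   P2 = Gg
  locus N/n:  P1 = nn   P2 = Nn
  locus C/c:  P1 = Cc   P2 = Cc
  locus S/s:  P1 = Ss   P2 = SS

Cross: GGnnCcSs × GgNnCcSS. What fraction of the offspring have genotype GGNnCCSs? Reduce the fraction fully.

P(GGNnCCSs) = 1/32

GGnnCcSs gametes: GnCS×4, GnCs×4, GncS×4, Gncs×4
GgNnCcSS gametes: GNCS×2, GNcS×2, GnCS×2, GncS×2, gNCS×2, gNcS×2, gnCS×2, gncS×2
GGnnCcSs×GgNnCcSS grid (16·16=256): GGNnCCSS=8 GGNnCCSs=8 GGNnCcSS=16 GGNnCcSs=16 GGNnccSS=8 GGNnccSs=8 GGnnCCSS=8 GGnnCCSs=8 GGnnCcSS=16 GGnnCcSs=16 GGnnccSS=8 GGnnccSs=8 GgNnCCSS=8 GgNnCCSs=8 GgNnCcSS=16 GgNnCcSs=16 GgNnccSS=8 GgNnccSs=8 GgnnCCSS=8 GgnnCCSs=8 GgnnCcSS=16 GgnnCcSs=16 GgnnccSS=8 GgnnccSs=8
GGNnCCSs hits 8/256; gcd=8; 8÷8/256÷8 = 1/32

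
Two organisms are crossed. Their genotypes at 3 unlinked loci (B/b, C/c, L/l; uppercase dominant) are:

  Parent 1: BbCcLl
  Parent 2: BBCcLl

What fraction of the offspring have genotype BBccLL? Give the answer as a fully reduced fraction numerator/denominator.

P(BBccLL) = 1/32

BbCcLl gametes: BCL×1, BCl×1, BcL×1, Bcl×1, bCL×1, bCl×1, bcL×1, bcl×1
BBCcLl gametes: BCL×2, BCl×2, BcL×2, Bcl×2
BbCcLl×BBCcLl grid (8·8=64): BBCCLL=2 BBCCLl=4 BBCCll=2 BBCcLL=4 BBCcLl=8 BBCcll=4 BBccLL=2 BBccLl=4 BBccll=2 BbCCLL=2 BbCCLl=4 BbCCll=2 BbCcLL=4 BbCcLl=8 BbCcll=4 BbccLL=2 BbccLl=4 Bbccll=2
BBccLL hits 2/64; gcd=2; 2÷2/64÷2 = 1/32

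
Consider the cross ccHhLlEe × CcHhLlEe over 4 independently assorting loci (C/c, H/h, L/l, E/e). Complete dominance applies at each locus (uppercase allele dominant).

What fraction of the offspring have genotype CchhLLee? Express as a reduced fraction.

ccHhLlEe gametes: cHLE×2, cHLe×2, cHlE×2, cHle×2, chLE×2, chLe×2, chlE×2, chle×2
CcHhLlEe gametes: CHLE×1, CHLe×1, CHlE×1, CHle×1, ChLE×1, ChLe×1, ChlE×1, Chle×1, cHLE×1, cHLe×1, cHlE×1, cHle×1, chLE×1, chLe×1, chlE×1, chle×1
ccHhLlEe×CcHhLlEe grid (16·16=256): CcHHLLEE=2 CcHHLLEe=4 CcHHLLee=2 CcHHLlEE=4 CcHHLlEe=8 CcHHLlee=4 CcHHllEE=2 CcHHllEe=4 CcHHllee=2 CcHhLLEE=4 CcHhLLEe=8 CcHhLLee=4 CcHhLlEE=8 CcHhLlEe=16 CcHhLlee=8 CcHhllEE=4 CcHhllEe=8 CcHhllee=4 CchhLLEE=2 CchhLLEe=4 CchhLLee=2 CchhLlEE=4 CchhLlEe=8 CchhLlee=4 CchhllEE=2 CchhllEe=4 Cchhllee=2 ccHHLLEE=2 ccHHLLEe=4 ccHHLLee=2 ccHHLlEE=4 ccHHLlEe=8 ccHHLlee=4 ccHHllEE=2 ccHHllEe=4 ccHHllee=2 ccHhLLEE=4 ccHhLLEe=8 ccHhLLee=4 ccHhLlEE=8 ccHhLlEe=16 ccHhLlee=8 ccHhllEE=4 ccHhllEe=8 ccHhllee=4 cchhLLEE=2 cchhLLEe=4 cchhLLee=2 cchhLlEE=4 cchhLlEe=8 cchhLlee=4 cchhllEE=2 cchhllEe=4 cchhllee=2
CchhLLee hits 2/256; gcd=2; 2÷2/256÷2 = 1/128

P(CchhLLee) = 1/128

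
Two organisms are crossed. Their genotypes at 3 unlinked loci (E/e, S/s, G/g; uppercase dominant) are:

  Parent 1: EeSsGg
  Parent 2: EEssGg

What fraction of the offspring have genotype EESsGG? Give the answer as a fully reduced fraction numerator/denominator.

P(EESsGG) = 1/16

EeSsGg gametes: ESG×1, ESg×1, EsG×1, Esg×1, eSG×1, eSg×1, esG×1, esg×1
EEssGg gametes: EsG×4, Esg×4
EeSsGg×EEssGg grid (8·8=64): EESsGG=4 EESsGg=8 EESsgg=4 EEssGG=4 EEssGg=8 EEssgg=4 EeSsGG=4 EeSsGg=8 EeSsgg=4 EessGG=4 EessGg=8 Eessgg=4
EESsGG hits 4/64; gcd=4; 4÷4/64÷4 = 1/16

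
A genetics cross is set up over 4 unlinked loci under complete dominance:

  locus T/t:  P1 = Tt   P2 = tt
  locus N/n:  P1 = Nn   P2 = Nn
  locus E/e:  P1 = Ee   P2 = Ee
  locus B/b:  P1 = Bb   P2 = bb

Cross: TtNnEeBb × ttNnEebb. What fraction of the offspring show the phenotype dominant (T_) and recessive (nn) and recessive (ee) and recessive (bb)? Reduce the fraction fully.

P(T_ nn ee bb) = 1/64

TtNnEeBb gametes: TNEB×1, TNEb×1, TNeB×1, TNeb×1, TnEB×1, TnEb×1, TneB×1, Tneb×1, tNEB×1, tNEb×1, tNeB×1, tNeb×1, tnEB×1, tnEb×1, tneB×1, tneb×1
ttNnEebb gametes: tNEb×4, tNeb×4, tnEb×4, tneb×4
TtNnEeBb×ttNnEebb grid (16·16=256): TtNNEEBb=4 TtNNEEbb=4 TtNNEeBb=8 TtNNEebb=8 TtNNeeBb=4 TtNNeebb=4 TtNnEEBb=8 TtNnEEbb=8 TtNnEeBb=16 TtNnEebb=16 TtNneeBb=8 TtNneebb=8 TtnnEEBb=4 TtnnEEbb=4 TtnnEeBb=8 TtnnEebb=8 TtnneeBb=4 Ttnneebb=4 ttNNEEBb=4 ttNNEEbb=4 ttNNEeBb=8 ttNNEebb=8 ttNNeeBb=4 ttNNeebb=4 ttNnEEBb=8 ttNnEEbb=8 ttNnEeBb=16 ttNnEebb=16 ttNneeBb=8 ttNneebb=8 ttnnEEBb=4 ttnnEEbb=4 ttnnEeBb=8 ttnnEebb=8 ttnneeBb=4 ttnneebb=4
T_ nn ee bb hits 4/256; gcd=4; 4÷4/256÷4 = 1/64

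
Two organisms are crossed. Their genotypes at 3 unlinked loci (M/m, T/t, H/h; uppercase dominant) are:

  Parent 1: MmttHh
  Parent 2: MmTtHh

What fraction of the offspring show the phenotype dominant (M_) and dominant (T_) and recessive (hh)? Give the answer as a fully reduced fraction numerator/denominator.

MmttHh gametes: MtH×2, Mth×2, mtH×2, mth×2
MmTtHh gametes: MTH×1, MTh×1, MtH×1, Mth×1, mTH×1, mTh×1, mtH×1, mth×1
MmttHh×MmTtHh grid (8·8=64): MMTtHH=2 MMTtHh=4 MMTthh=2 MMttHH=2 MMttHh=4 MMtthh=2 MmTtHH=4 MmTtHh=8 MmTthh=4 MmttHH=4 MmttHh=8 Mmtthh=4 mmTtHH=2 mmTtHh=4 mmTthh=2 mmttHH=2 mmttHh=4 mmtthh=2
M_ T_ hh hits 6/64; gcd=2; 6÷2/64÷2 = 3/32

P(M_ T_ hh) = 3/32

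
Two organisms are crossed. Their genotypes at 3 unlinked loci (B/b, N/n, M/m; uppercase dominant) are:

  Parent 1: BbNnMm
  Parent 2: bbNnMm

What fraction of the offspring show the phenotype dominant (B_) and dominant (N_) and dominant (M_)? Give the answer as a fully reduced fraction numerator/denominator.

P(B_ N_ M_) = 9/32

BbNnMm gametes: BNM×1, BNm×1, BnM×1, Bnm×1, bNM×1, bNm×1, bnM×1, bnm×1
bbNnMm gametes: bNM×2, bNm×2, bnM×2, bnm×2
BbNnMm×bbNnMm grid (8·8=64): BbNNMM=2 BbNNMm=4 BbNNmm=2 BbNnMM=4 BbNnMm=8 BbNnmm=4 BbnnMM=2 BbnnMm=4 Bbnnmm=2 bbNNMM=2 bbNNMm=4 bbNNmm=2 bbNnMM=4 bbNnMm=8 bbNnmm=4 bbnnMM=2 bbnnMm=4 bbnnmm=2
B_ N_ M_ hits 18/64; gcd=2; 18÷2/64÷2 = 9/32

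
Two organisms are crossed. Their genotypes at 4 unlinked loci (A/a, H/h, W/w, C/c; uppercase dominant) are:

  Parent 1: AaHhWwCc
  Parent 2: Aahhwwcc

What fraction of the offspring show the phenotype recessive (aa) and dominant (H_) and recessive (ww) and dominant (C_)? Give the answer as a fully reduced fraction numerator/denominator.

P(aa H_ ww C_) = 1/32

AaHhWwCc gametes: AHWC×1, AHWc×1, AHwC×1, AHwc×1, AhWC×1, AhWc×1, AhwC×1, Ahwc×1, aHWC×1, aHWc×1, aHwC×1, aHwc×1, ahWC×1, ahWc×1, ahwC×1, ahwc×1
Aahhwwcc gametes: Ahwc×8, ahwc×8
AaHhWwCc×Aahhwwcc grid (16·16=256): AAHhWwCc=8 AAHhWwcc=8 AAHhwwCc=8 AAHhwwcc=8 AAhhWwCc=8 AAhhWwcc=8 AAhhwwCc=8 AAhhwwcc=8 AaHhWwCc=16 AaHhWwcc=16 AaHhwwCc=16 AaHhwwcc=16 AahhWwCc=16 AahhWwcc=16 AahhwwCc=16 Aahhwwcc=16 aaHhWwCc=8 aaHhWwcc=8 aaHhwwCc=8 aaHhwwcc=8 aahhWwCc=8 aahhWwcc=8 aahhwwCc=8 aahhwwcc=8
aa H_ ww C_ hits 8/256; gcd=8; 8÷8/256÷8 = 1/32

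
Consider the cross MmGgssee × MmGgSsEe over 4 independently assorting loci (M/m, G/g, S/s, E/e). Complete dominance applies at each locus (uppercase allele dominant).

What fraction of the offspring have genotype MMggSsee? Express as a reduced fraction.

MmGgssee gametes: MGse×4, Mgse×4, mGse×4, mgse×4
MmGgSsEe gametes: MGSE×1, MGSe×1, MGsE×1, MGse×1, MgSE×1, MgSe×1, MgsE×1, Mgse×1, mGSE×1, mGSe×1, mGsE×1, mGse×1, mgSE×1, mgSe×1, mgsE×1, mgse×1
MmGgssee×MmGgSsEe grid (16·16=256): MMGGSsEe=4 MMGGSsee=4 MMGGssEe=4 MMGGssee=4 MMGgSsEe=8 MMGgSsee=8 MMGgssEe=8 MMGgssee=8 MMggSsEe=4 MMggSsee=4 MMggssEe=4 MMggssee=4 MmGGSsEe=8 MmGGSsee=8 MmGGssEe=8 MmGGssee=8 MmGgSsEe=16 MmGgSsee=16 MmGgssEe=16 MmGgssee=16 MmggSsEe=8 MmggSsee=8 MmggssEe=8 Mmggssee=8 mmGGSsEe=4 mmGGSsee=4 mmGGssEe=4 mmGGssee=4 mmGgSsEe=8 mmGgSsee=8 mmGgssEe=8 mmGgssee=8 mmggSsEe=4 mmggSsee=4 mmggssEe=4 mmggssee=4
MMggSsee hits 4/256; gcd=4; 4÷4/256÷4 = 1/64

P(MMggSsee) = 1/64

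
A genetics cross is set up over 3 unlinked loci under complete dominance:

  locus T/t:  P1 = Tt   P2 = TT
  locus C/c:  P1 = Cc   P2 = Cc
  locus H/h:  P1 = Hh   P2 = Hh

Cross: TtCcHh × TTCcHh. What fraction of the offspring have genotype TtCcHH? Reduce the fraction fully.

P(TtCcHH) = 1/16

TtCcHh gametes: TCH×1, TCh×1, TcH×1, Tch×1, tCH×1, tCh×1, tcH×1, tch×1
TTCcHh gametes: TCH×2, TCh×2, TcH×2, Tch×2
TtCcHh×TTCcHh grid (8·8=64): TTCCHH=2 TTCCHh=4 TTCChh=2 TTCcHH=4 TTCcHh=8 TTCchh=4 TTccHH=2 TTccHh=4 TTcchh=2 TtCCHH=2 TtCCHh=4 TtCChh=2 TtCcHH=4 TtCcHh=8 TtCchh=4 TtccHH=2 TtccHh=4 Ttcchh=2
TtCcHH hits 4/64; gcd=4; 4÷4/64÷4 = 1/16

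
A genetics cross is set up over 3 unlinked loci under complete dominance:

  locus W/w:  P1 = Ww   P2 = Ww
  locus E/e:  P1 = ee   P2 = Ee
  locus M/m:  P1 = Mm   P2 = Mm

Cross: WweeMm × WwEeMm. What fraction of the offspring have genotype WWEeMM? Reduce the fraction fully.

WweeMm gametes: WeM×2, Wem×2, weM×2, wem×2
WwEeMm gametes: WEM×1, WEm×1, WeM×1, Wem×1, wEM×1, wEm×1, weM×1, wem×1
WweeMm×WwEeMm grid (8·8=64): WWEeMM=2 WWEeMm=4 WWEemm=2 WWeeMM=2 WWeeMm=4 WWeemm=2 WwEeMM=4 WwEeMm=8 WwEemm=4 WweeMM=4 WweeMm=8 Wweemm=4 wwEeMM=2 wwEeMm=4 wwEemm=2 wweeMM=2 wweeMm=4 wweemm=2
WWEeMM hits 2/64; gcd=2; 2÷2/64÷2 = 1/32

P(WWEeMM) = 1/32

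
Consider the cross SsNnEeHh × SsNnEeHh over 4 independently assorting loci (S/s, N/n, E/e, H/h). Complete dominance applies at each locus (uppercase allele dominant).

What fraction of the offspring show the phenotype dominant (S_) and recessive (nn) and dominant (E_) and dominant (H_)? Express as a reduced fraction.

SsNnEeHh gametes: SNEH×1, SNEh×1, SNeH×1, SNeh×1, SnEH×1, SnEh×1, SneH×1, Sneh×1, sNEH×1, sNEh×1, sNeH×1, sNeh×1, snEH×1, snEh×1, sneH×1, sneh×1
SsNnEeHh gametes: SNEH×1, SNEh×1, SNeH×1, SNeh×1, SnEH×1, SnEh×1, SneH×1, Sneh×1, sNEH×1, sNEh×1, sNeH×1, sNeh×1, snEH×1, snEh×1, sneH×1, sneh×1
SsNnEeHh×SsNnEeHh grid (16·16=256): SSNNEEHH=1 SSNNEEHh=2 SSNNEEhh=1 SSNNEeHH=2 SSNNEeHh=4 SSNNEehh=2 SSNNeeHH=1 SSNNeeHh=2 SSNNeehh=1 SSNnEEHH=2 SSNnEEHh=4 SSNnEEhh=2 SSNnEeHH=4 SSNnEeHh=8 SSNnEehh=4 SSNneeHH=2 SSNneeHh=4 SSNneehh=2 SSnnEEHH=1 SSnnEEHh=2 SSnnEEhh=1 SSnnEeHH=2 SSnnEeHh=4 SSnnEehh=2 SSnneeHH=1 SSnneeHh=2 SSnneehh=1 SsNNEEHH=2 SsNNEEHh=4 SsNNEEhh=2 SsNNEeHH=4 SsNNEeHh=8 SsNNEehh=4 SsNNeeHH=2 SsNNeeHh=4 SsNNeehh=2 SsNnEEHH=4 SsNnEEHh=8 SsNnEEhh=4 SsNnEeHH=8 SsNnEeHh=16 SsNnEehh=8 SsNneeHH=4 SsNneeHh=8 SsNneehh=4 SsnnEEHH=2 SsnnEEHh=4 SsnnEEhh=2 SsnnEeHH=4 SsnnEeHh=8 SsnnEehh=4 SsnneeHH=2 SsnneeHh=4 Ssnneehh=2 ssNNEEHH=1 ssNNEEHh=2 ssNNEEhh=1 ssNNEeHH=2 ssNNEeHh=4 ssNNEehh=2 ssNNeeHH=1 ssNNeeHh=2 ssNNeehh=1 ssNnEEHH=2 ssNnEEHh=4 ssNnEEhh=2 ssNnEeHH=4 ssNnEeHh=8 ssNnEehh=4 ssNneeHH=2 ssNneeHh=4 ssNneehh=2 ssnnEEHH=1 ssnnEEHh=2 ssnnEEhh=1 ssnnEeHH=2 ssnnEeHh=4 ssnnEehh=2 ssnneeHH=1 ssnneeHh=2 ssnneehh=1
S_ nn E_ H_ hits 27/256; gcd=1; 27÷1/256÷1 = 27/256

P(S_ nn E_ H_) = 27/256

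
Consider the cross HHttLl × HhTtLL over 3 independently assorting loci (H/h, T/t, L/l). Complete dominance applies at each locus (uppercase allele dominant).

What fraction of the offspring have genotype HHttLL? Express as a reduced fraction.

P(HHttLL) = 1/8

HHttLl gametes: HtL×4, Htl×4
HhTtLL gametes: HTL×2, HtL×2, hTL×2, htL×2
HHttLl×HhTtLL grid (8·8=64): HHTtLL=8 HHTtLl=8 HHttLL=8 HHttLl=8 HhTtLL=8 HhTtLl=8 HhttLL=8 HhttLl=8
HHttLL hits 8/64; gcd=8; 8÷8/64÷8 = 1/8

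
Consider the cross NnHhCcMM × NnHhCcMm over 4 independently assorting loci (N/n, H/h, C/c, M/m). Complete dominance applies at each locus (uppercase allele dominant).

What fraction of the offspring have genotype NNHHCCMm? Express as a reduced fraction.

NnHhCcMM gametes: NHCM×2, NHcM×2, NhCM×2, NhcM×2, nHCM×2, nHcM×2, nhCM×2, nhcM×2
NnHhCcMm gametes: NHCM×1, NHCm×1, NHcM×1, NHcm×1, NhCM×1, NhCm×1, NhcM×1, Nhcm×1, nHCM×1, nHCm×1, nHcM×1, nHcm×1, nhCM×1, nhCm×1, nhcM×1, nhcm×1
NnHhCcMM×NnHhCcMm grid (16·16=256): NNHHCCMM=2 NNHHCCMm=2 NNHHCcMM=4 NNHHCcMm=4 NNHHccMM=2 NNHHccMm=2 NNHhCCMM=4 NNHhCCMm=4 NNHhCcMM=8 NNHhCcMm=8 NNHhccMM=4 NNHhccMm=4 NNhhCCMM=2 NNhhCCMm=2 NNhhCcMM=4 NNhhCcMm=4 NNhhccMM=2 NNhhccMm=2 NnHHCCMM=4 NnHHCCMm=4 NnHHCcMM=8 NnHHCcMm=8 NnHHccMM=4 NnHHccMm=4 NnHhCCMM=8 NnHhCCMm=8 NnHhCcMM=16 NnHhCcMm=16 NnHhccMM=8 NnHhccMm=8 NnhhCCMM=4 NnhhCCMm=4 NnhhCcMM=8 NnhhCcMm=8 NnhhccMM=4 NnhhccMm=4 nnHHCCMM=2 nnHHCCMm=2 nnHHCcMM=4 nnHHCcMm=4 nnHHccMM=2 nnHHccMm=2 nnHhCCMM=4 nnHhCCMm=4 nnHhCcMM=8 nnHhCcMm=8 nnHhccMM=4 nnHhccMm=4 nnhhCCMM=2 nnhhCCMm=2 nnhhCcMM=4 nnhhCcMm=4 nnhhccMM=2 nnhhccMm=2
NNHHCCMm hits 2/256; gcd=2; 2÷2/256÷2 = 1/128

P(NNHHCCMm) = 1/128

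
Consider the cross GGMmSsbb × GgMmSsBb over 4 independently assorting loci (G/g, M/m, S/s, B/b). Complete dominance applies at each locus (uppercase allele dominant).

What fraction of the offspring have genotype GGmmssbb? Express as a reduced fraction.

GGMmSsbb gametes: GMSb×4, GMsb×4, GmSb×4, Gmsb×4
GgMmSsBb gametes: GMSB×1, GMSb×1, GMsB×1, GMsb×1, GmSB×1, GmSb×1, GmsB×1, Gmsb×1, gMSB×1, gMSb×1, gMsB×1, gMsb×1, gmSB×1, gmSb×1, gmsB×1, gmsb×1
GGMmSsbb×GgMmSsBb grid (16·16=256): GGMMSSBb=4 GGMMSSbb=4 GGMMSsBb=8 GGMMSsbb=8 GGMMssBb=4 GGMMssbb=4 GGMmSSBb=8 GGMmSSbb=8 GGMmSsBb=16 GGMmSsbb=16 GGMmssBb=8 GGMmssbb=8 GGmmSSBb=4 GGmmSSbb=4 GGmmSsBb=8 GGmmSsbb=8 GGmmssBb=4 GGmmssbb=4 GgMMSSBb=4 GgMMSSbb=4 GgMMSsBb=8 GgMMSsbb=8 GgMMssBb=4 GgMMssbb=4 GgMmSSBb=8 GgMmSSbb=8 GgMmSsBb=16 GgMmSsbb=16 GgMmssBb=8 GgMmssbb=8 GgmmSSBb=4 GgmmSSbb=4 GgmmSsBb=8 GgmmSsbb=8 GgmmssBb=4 Ggmmssbb=4
GGmmssbb hits 4/256; gcd=4; 4÷4/256÷4 = 1/64

P(GGmmssbb) = 1/64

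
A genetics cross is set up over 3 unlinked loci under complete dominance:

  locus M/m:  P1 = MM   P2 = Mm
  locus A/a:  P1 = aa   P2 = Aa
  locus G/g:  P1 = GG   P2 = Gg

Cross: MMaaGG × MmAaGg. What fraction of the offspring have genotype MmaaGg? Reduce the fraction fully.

P(MmaaGg) = 1/8

MMaaGG gametes: MaG×8
MmAaGg gametes: MAG×1, MAg×1, MaG×1, Mag×1, mAG×1, mAg×1, maG×1, mag×1
MMaaGG×MmAaGg grid (8·8=64): MMAaGG=8 MMAaGg=8 MMaaGG=8 MMaaGg=8 MmAaGG=8 MmAaGg=8 MmaaGG=8 MmaaGg=8
MmaaGg hits 8/64; gcd=8; 8÷8/64÷8 = 1/8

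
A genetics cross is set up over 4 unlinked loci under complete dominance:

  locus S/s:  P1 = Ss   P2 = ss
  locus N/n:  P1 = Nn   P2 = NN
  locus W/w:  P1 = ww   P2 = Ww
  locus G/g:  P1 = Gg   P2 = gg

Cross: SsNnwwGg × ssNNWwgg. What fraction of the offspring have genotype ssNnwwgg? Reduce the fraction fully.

SsNnwwGg gametes: SNwG×2, SNwg×2, SnwG×2, Snwg×2, sNwG×2, sNwg×2, snwG×2, snwg×2
ssNNWwgg gametes: sNWg×8, sNwg×8
SsNnwwGg×ssNNWwgg grid (16·16=256): SsNNWwGg=16 SsNNWwgg=16 SsNNwwGg=16 SsNNwwgg=16 SsNnWwGg=16 SsNnWwgg=16 SsNnwwGg=16 SsNnwwgg=16 ssNNWwGg=16 ssNNWwgg=16 ssNNwwGg=16 ssNNwwgg=16 ssNnWwGg=16 ssNnWwgg=16 ssNnwwGg=16 ssNnwwgg=16
ssNnwwgg hits 16/256; gcd=16; 16÷16/256÷16 = 1/16

P(ssNnwwgg) = 1/16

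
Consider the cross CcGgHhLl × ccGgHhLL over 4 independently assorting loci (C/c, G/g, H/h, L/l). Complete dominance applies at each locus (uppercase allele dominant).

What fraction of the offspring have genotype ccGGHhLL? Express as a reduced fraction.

P(ccGGHhLL) = 1/32

CcGgHhLl gametes: CGHL×1, CGHl×1, CGhL×1, CGhl×1, CgHL×1, CgHl×1, CghL×1, Cghl×1, cGHL×1, cGHl×1, cGhL×1, cGhl×1, cgHL×1, cgHl×1, cghL×1, cghl×1
ccGgHhLL gametes: cGHL×4, cGhL×4, cgHL×4, cghL×4
CcGgHhLl×ccGgHhLL grid (16·16=256): CcGGHHLL=4 CcGGHHLl=4 CcGGHhLL=8 CcGGHhLl=8 CcGGhhLL=4 CcGGhhLl=4 CcGgHHLL=8 CcGgHHLl=8 CcGgHhLL=16 CcGgHhLl=16 CcGghhLL=8 CcGghhLl=8 CcggHHLL=4 CcggHHLl=4 CcggHhLL=8 CcggHhLl=8 CcgghhLL=4 CcgghhLl=4 ccGGHHLL=4 ccGGHHLl=4 ccGGHhLL=8 ccGGHhLl=8 ccGGhhLL=4 ccGGhhLl=4 ccGgHHLL=8 ccGgHHLl=8 ccGgHhLL=16 ccGgHhLl=16 ccGghhLL=8 ccGghhLl=8 ccggHHLL=4 ccggHHLl=4 ccggHhLL=8 ccggHhLl=8 ccgghhLL=4 ccgghhLl=4
ccGGHhLL hits 8/256; gcd=8; 8÷8/256÷8 = 1/32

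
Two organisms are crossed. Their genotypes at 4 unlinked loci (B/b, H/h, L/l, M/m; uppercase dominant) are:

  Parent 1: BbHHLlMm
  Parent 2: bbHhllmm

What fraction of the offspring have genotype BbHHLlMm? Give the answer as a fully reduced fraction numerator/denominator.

P(BbHHLlMm) = 1/16

BbHHLlMm gametes: BHLM×2, BHLm×2, BHlM×2, BHlm×2, bHLM×2, bHLm×2, bHlM×2, bHlm×2
bbHhllmm gametes: bHlm×8, bhlm×8
BbHHLlMm×bbHhllmm grid (16·16=256): BbHHLlMm=16 BbHHLlmm=16 BbHHllMm=16 BbHHllmm=16 BbHhLlMm=16 BbHhLlmm=16 BbHhllMm=16 BbHhllmm=16 bbHHLlMm=16 bbHHLlmm=16 bbHHllMm=16 bbHHllmm=16 bbHhLlMm=16 bbHhLlmm=16 bbHhllMm=16 bbHhllmm=16
BbHHLlMm hits 16/256; gcd=16; 16÷16/256÷16 = 1/16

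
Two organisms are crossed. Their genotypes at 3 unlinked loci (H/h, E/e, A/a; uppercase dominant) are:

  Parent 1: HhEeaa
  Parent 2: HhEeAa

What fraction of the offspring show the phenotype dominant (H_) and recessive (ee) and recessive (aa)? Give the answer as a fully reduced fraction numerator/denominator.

HhEeaa gametes: HEa×2, Hea×2, hEa×2, hea×2
HhEeAa gametes: HEA×1, HEa×1, HeA×1, Hea×1, hEA×1, hEa×1, heA×1, hea×1
HhEeaa×HhEeAa grid (8·8=64): HHEEAa=2 HHEEaa=2 HHEeAa=4 HHEeaa=4 HHeeAa=2 HHeeaa=2 HhEEAa=4 HhEEaa=4 HhEeAa=8 HhEeaa=8 HheeAa=4 Hheeaa=4 hhEEAa=2 hhEEaa=2 hhEeAa=4 hhEeaa=4 hheeAa=2 hheeaa=2
H_ ee aa hits 6/64; gcd=2; 6÷2/64÷2 = 3/32

P(H_ ee aa) = 3/32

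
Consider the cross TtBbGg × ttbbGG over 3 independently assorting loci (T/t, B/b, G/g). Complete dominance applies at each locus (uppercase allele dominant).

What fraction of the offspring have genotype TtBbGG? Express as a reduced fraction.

P(TtBbGG) = 1/8

TtBbGg gametes: TBG×1, TBg×1, TbG×1, Tbg×1, tBG×1, tBg×1, tbG×1, tbg×1
ttbbGG gametes: tbG×8
TtBbGg×ttbbGG grid (8·8=64): TtBbGG=8 TtBbGg=8 TtbbGG=8 TtbbGg=8 ttBbGG=8 ttBbGg=8 ttbbGG=8 ttbbGg=8
TtBbGG hits 8/64; gcd=8; 8÷8/64÷8 = 1/8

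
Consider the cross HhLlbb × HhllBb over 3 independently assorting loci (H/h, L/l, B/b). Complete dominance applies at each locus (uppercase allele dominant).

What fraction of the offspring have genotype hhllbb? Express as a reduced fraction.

P(hhllbb) = 1/16

HhLlbb gametes: HLb×2, Hlb×2, hLb×2, hlb×2
HhllBb gametes: HlB×2, Hlb×2, hlB×2, hlb×2
HhLlbb×HhllBb grid (8·8=64): HHLlBb=4 HHLlbb=4 HHllBb=4 HHllbb=4 HhLlBb=8 HhLlbb=8 HhllBb=8 Hhllbb=8 hhLlBb=4 hhLlbb=4 hhllBb=4 hhllbb=4
hhllbb hits 4/64; gcd=4; 4÷4/64÷4 = 1/16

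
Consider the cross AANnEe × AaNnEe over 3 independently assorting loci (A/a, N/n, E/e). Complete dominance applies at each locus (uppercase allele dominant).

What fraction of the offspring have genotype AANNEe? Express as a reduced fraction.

AANnEe gametes: ANE×2, ANe×2, AnE×2, Ane×2
AaNnEe gametes: ANE×1, ANe×1, AnE×1, Ane×1, aNE×1, aNe×1, anE×1, ane×1
AANnEe×AaNnEe grid (8·8=64): AANNEE=2 AANNEe=4 AANNee=2 AANnEE=4 AANnEe=8 AANnee=4 AAnnEE=2 AAnnEe=4 AAnnee=2 AaNNEE=2 AaNNEe=4 AaNNee=2 AaNnEE=4 AaNnEe=8 AaNnee=4 AannEE=2 AannEe=4 Aannee=2
AANNEe hits 4/64; gcd=4; 4÷4/64÷4 = 1/16

P(AANNEe) = 1/16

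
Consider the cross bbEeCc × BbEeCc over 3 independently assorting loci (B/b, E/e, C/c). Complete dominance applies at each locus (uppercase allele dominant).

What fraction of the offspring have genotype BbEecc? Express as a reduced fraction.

P(BbEecc) = 1/16

bbEeCc gametes: bEC×2, bEc×2, beC×2, bec×2
BbEeCc gametes: BEC×1, BEc×1, BeC×1, Bec×1, bEC×1, bEc×1, beC×1, bec×1
bbEeCc×BbEeCc grid (8·8=64): BbEECC=2 BbEECc=4 BbEEcc=2 BbEeCC=4 BbEeCc=8 BbEecc=4 BbeeCC=2 BbeeCc=4 Bbeecc=2 bbEECC=2 bbEECc=4 bbEEcc=2 bbEeCC=4 bbEeCc=8 bbEecc=4 bbeeCC=2 bbeeCc=4 bbeecc=2
BbEecc hits 4/64; gcd=4; 4÷4/64÷4 = 1/16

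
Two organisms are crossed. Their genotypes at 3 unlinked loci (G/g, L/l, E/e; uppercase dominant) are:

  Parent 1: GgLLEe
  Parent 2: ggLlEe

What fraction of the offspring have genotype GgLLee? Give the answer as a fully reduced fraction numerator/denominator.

P(GgLLee) = 1/16

GgLLEe gametes: GLE×2, GLe×2, gLE×2, gLe×2
ggLlEe gametes: gLE×2, gLe×2, glE×2, gle×2
GgLLEe×ggLlEe grid (8·8=64): GgLLEE=4 GgLLEe=8 GgLLee=4 GgLlEE=4 GgLlEe=8 GgLlee=4 ggLLEE=4 ggLLEe=8 ggLLee=4 ggLlEE=4 ggLlEe=8 ggLlee=4
GgLLee hits 4/64; gcd=4; 4÷4/64÷4 = 1/16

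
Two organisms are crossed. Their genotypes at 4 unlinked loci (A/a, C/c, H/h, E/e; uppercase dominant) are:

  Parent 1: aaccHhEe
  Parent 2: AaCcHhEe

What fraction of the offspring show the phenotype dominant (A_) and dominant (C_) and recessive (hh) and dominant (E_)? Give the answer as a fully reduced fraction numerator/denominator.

P(A_ C_ hh E_) = 3/64

aaccHhEe gametes: acHE×4, acHe×4, achE×4, ache×4
AaCcHhEe gametes: ACHE×1, ACHe×1, AChE×1, AChe×1, AcHE×1, AcHe×1, AchE×1, Ache×1, aCHE×1, aCHe×1, aChE×1, aChe×1, acHE×1, acHe×1, achE×1, ache×1
aaccHhEe×AaCcHhEe grid (16·16=256): AaCcHHEE=4 AaCcHHEe=8 AaCcHHee=4 AaCcHhEE=8 AaCcHhEe=16 AaCcHhee=8 AaCchhEE=4 AaCchhEe=8 AaCchhee=4 AaccHHEE=4 AaccHHEe=8 AaccHHee=4 AaccHhEE=8 AaccHhEe=16 AaccHhee=8 AacchhEE=4 AacchhEe=8 Aacchhee=4 aaCcHHEE=4 aaCcHHEe=8 aaCcHHee=4 aaCcHhEE=8 aaCcHhEe=16 aaCcHhee=8 aaCchhEE=4 aaCchhEe=8 aaCchhee=4 aaccHHEE=4 aaccHHEe=8 aaccHHee=4 aaccHhEE=8 aaccHhEe=16 aaccHhee=8 aacchhEE=4 aacchhEe=8 aacchhee=4
A_ C_ hh E_ hits 12/256; gcd=4; 12÷4/256÷4 = 3/64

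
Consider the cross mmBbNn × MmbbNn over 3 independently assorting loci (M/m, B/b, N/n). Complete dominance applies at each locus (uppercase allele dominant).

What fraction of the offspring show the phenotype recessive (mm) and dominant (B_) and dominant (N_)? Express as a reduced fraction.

mmBbNn gametes: mBN×2, mBn×2, mbN×2, mbn×2
MmbbNn gametes: MbN×2, Mbn×2, mbN×2, mbn×2
mmBbNn×MmbbNn grid (8·8=64): MmBbNN=4 MmBbNn=8 MmBbnn=4 MmbbNN=4 MmbbNn=8 Mmbbnn=4 mmBbNN=4 mmBbNn=8 mmBbnn=4 mmbbNN=4 mmbbNn=8 mmbbnn=4
mm B_ N_ hits 12/64; gcd=4; 12÷4/64÷4 = 3/16

P(mm B_ N_) = 3/16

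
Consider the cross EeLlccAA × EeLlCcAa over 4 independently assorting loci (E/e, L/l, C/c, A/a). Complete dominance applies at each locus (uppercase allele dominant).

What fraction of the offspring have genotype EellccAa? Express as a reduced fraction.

P(EellccAa) = 1/32

EeLlccAA gametes: ELcA×4, ElcA×4, eLcA×4, elcA×4
EeLlCcAa gametes: ELCA×1, ELCa×1, ELcA×1, ELca×1, ElCA×1, ElCa×1, ElcA×1, Elca×1, eLCA×1, eLCa×1, eLcA×1, eLca×1, elCA×1, elCa×1, elcA×1, elca×1
EeLlccAA×EeLlCcAa grid (16·16=256): EELLCcAA=4 EELLCcAa=4 EELLccAA=4 EELLccAa=4 EELlCcAA=8 EELlCcAa=8 EELlccAA=8 EELlccAa=8 EEllCcAA=4 EEllCcAa=4 EEllccAA=4 EEllccAa=4 EeLLCcAA=8 EeLLCcAa=8 EeLLccAA=8 EeLLccAa=8 EeLlCcAA=16 EeLlCcAa=16 EeLlccAA=16 EeLlccAa=16 EellCcAA=8 EellCcAa=8 EellccAA=8 EellccAa=8 eeLLCcAA=4 eeLLCcAa=4 eeLLccAA=4 eeLLccAa=4 eeLlCcAA=8 eeLlCcAa=8 eeLlccAA=8 eeLlccAa=8 eellCcAA=4 eellCcAa=4 eellccAA=4 eellccAa=4
EellccAa hits 8/256; gcd=8; 8÷8/256÷8 = 1/32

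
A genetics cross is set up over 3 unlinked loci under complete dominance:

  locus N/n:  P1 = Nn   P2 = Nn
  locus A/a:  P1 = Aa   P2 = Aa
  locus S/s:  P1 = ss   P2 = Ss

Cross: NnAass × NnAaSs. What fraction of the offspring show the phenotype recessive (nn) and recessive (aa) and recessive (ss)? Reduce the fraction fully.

NnAass gametes: NAs×2, Nas×2, nAs×2, nas×2
NnAaSs gametes: NAS×1, NAs×1, NaS×1, Nas×1, nAS×1, nAs×1, naS×1, nas×1
NnAass×NnAaSs grid (8·8=64): NNAASs=2 NNAAss=2 NNAaSs=4 NNAass=4 NNaaSs=2 NNaass=2 NnAASs=4 NnAAss=4 NnAaSs=8 NnAass=8 NnaaSs=4 Nnaass=4 nnAASs=2 nnAAss=2 nnAaSs=4 nnAass=4 nnaaSs=2 nnaass=2
nn aa ss hits 2/64; gcd=2; 2÷2/64÷2 = 1/32

P(nn aa ss) = 1/32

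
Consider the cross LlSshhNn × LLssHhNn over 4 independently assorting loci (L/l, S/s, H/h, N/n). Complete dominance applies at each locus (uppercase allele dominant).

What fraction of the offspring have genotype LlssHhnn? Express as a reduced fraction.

LlSshhNn gametes: LShN×2, LShn×2, LshN×2, Lshn×2, lShN×2, lShn×2, lshN×2, lshn×2
LLssHhNn gametes: LsHN×4, LsHn×4, LshN×4, Lshn×4
LlSshhNn×LLssHhNn grid (16·16=256): LLSsHhNN=8 LLSsHhNn=16 LLSsHhnn=8 LLSshhNN=8 LLSshhNn=16 LLSshhnn=8 LLssHhNN=8 LLssHhNn=16 LLssHhnn=8 LLsshhNN=8 LLsshhNn=16 LLsshhnn=8 LlSsHhNN=8 LlSsHhNn=16 LlSsHhnn=8 LlSshhNN=8 LlSshhNn=16 LlSshhnn=8 LlssHhNN=8 LlssHhNn=16 LlssHhnn=8 LlsshhNN=8 LlsshhNn=16 Llsshhnn=8
LlssHhnn hits 8/256; gcd=8; 8÷8/256÷8 = 1/32

P(LlssHhnn) = 1/32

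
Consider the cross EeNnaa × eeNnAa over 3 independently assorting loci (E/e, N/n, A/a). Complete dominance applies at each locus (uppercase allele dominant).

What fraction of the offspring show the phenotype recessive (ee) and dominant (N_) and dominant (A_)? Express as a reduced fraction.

EeNnaa gametes: ENa×2, Ena×2, eNa×2, ena×2
eeNnAa gametes: eNA×2, eNa×2, enA×2, ena×2
EeNnaa×eeNnAa grid (8·8=64): EeNNAa=4 EeNNaa=4 EeNnAa=8 EeNnaa=8 EennAa=4 Eennaa=4 eeNNAa=4 eeNNaa=4 eeNnAa=8 eeNnaa=8 eennAa=4 eennaa=4
ee N_ A_ hits 12/64; gcd=4; 12÷4/64÷4 = 3/16

P(ee N_ A_) = 3/16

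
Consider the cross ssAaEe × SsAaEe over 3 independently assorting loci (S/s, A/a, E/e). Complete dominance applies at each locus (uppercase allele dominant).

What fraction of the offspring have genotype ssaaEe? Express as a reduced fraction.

ssAaEe gametes: sAE×2, sAe×2, saE×2, sae×2
SsAaEe gametes: SAE×1, SAe×1, SaE×1, Sae×1, sAE×1, sAe×1, saE×1, sae×1
ssAaEe×SsAaEe grid (8·8=64): SsAAEE=2 SsAAEe=4 SsAAee=2 SsAaEE=4 SsAaEe=8 SsAaee=4 SsaaEE=2 SsaaEe=4 Ssaaee=2 ssAAEE=2 ssAAEe=4 ssAAee=2 ssAaEE=4 ssAaEe=8 ssAaee=4 ssaaEE=2 ssaaEe=4 ssaaee=2
ssaaEe hits 4/64; gcd=4; 4÷4/64÷4 = 1/16

P(ssaaEe) = 1/16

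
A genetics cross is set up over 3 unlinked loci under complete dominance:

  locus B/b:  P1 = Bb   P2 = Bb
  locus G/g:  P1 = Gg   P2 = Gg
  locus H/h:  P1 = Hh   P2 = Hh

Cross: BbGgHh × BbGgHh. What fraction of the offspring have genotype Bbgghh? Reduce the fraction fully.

BbGgHh gametes: BGH×1, BGh×1, BgH×1, Bgh×1, bGH×1, bGh×1, bgH×1, bgh×1
BbGgHh gametes: BGH×1, BGh×1, BgH×1, Bgh×1, bGH×1, bGh×1, bgH×1, bgh×1
BbGgHh×BbGgHh grid (8·8=64): BBGGHH=1 BBGGHh=2 BBGGhh=1 BBGgHH=2 BBGgHh=4 BBGghh=2 BBggHH=1 BBggHh=2 BBgghh=1 BbGGHH=2 BbGGHh=4 BbGGhh=2 BbGgHH=4 BbGgHh=8 BbGghh=4 BbggHH=2 BbggHh=4 Bbgghh=2 bbGGHH=1 bbGGHh=2 bbGGhh=1 bbGgHH=2 bbGgHh=4 bbGghh=2 bbggHH=1 bbggHh=2 bbgghh=1
Bbgghh hits 2/64; gcd=2; 2÷2/64÷2 = 1/32

P(Bbgghh) = 1/32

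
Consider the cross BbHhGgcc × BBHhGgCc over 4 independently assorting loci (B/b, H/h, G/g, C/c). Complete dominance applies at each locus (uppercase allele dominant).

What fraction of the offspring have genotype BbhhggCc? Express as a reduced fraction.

P(BbhhggCc) = 1/64

BbHhGgcc gametes: BHGc×2, BHgc×2, BhGc×2, Bhgc×2, bHGc×2, bHgc×2, bhGc×2, bhgc×2
BBHhGgCc gametes: BHGC×2, BHGc×2, BHgC×2, BHgc×2, BhGC×2, BhGc×2, BhgC×2, Bhgc×2
BbHhGgcc×BBHhGgCc grid (16·16=256): BBHHGGCc=4 BBHHGGcc=4 BBHHGgCc=8 BBHHGgcc=8 BBHHggCc=4 BBHHggcc=4 BBHhGGCc=8 BBHhGGcc=8 BBHhGgCc=16 BBHhGgcc=16 BBHhggCc=8 BBHhggcc=8 BBhhGGCc=4 BBhhGGcc=4 BBhhGgCc=8 BBhhGgcc=8 BBhhggCc=4 BBhhggcc=4 BbHHGGCc=4 BbHHGGcc=4 BbHHGgCc=8 BbHHGgcc=8 BbHHggCc=4 BbHHggcc=4 BbHhGGCc=8 BbHhGGcc=8 BbHhGgCc=16 BbHhGgcc=16 BbHhggCc=8 BbHhggcc=8 BbhhGGCc=4 BbhhGGcc=4 BbhhGgCc=8 BbhhGgcc=8 BbhhggCc=4 Bbhhggcc=4
BbhhggCc hits 4/256; gcd=4; 4÷4/256÷4 = 1/64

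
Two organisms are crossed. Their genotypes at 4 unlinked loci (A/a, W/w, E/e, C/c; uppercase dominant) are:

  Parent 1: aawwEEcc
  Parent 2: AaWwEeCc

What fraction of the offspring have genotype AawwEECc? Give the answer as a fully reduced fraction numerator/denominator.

aawwEEcc gametes: awEc×16
AaWwEeCc gametes: AWEC×1, AWEc×1, AWeC×1, AWec×1, AwEC×1, AwEc×1, AweC×1, Awec×1, aWEC×1, aWEc×1, aWeC×1, aWec×1, awEC×1, awEc×1, aweC×1, awec×1
aawwEEcc×AaWwEeCc grid (16·16=256): AaWwEECc=16 AaWwEEcc=16 AaWwEeCc=16 AaWwEecc=16 AawwEECc=16 AawwEEcc=16 AawwEeCc=16 AawwEecc=16 aaWwEECc=16 aaWwEEcc=16 aaWwEeCc=16 aaWwEecc=16 aawwEECc=16 aawwEEcc=16 aawwEeCc=16 aawwEecc=16
AawwEECc hits 16/256; gcd=16; 16÷16/256÷16 = 1/16

P(AawwEECc) = 1/16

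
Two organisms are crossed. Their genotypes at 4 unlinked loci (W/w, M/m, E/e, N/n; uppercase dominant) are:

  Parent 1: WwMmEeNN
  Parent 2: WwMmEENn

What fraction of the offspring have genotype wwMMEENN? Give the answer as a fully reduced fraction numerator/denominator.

P(wwMMEENN) = 1/64

WwMmEeNN gametes: WMEN×2, WMeN×2, WmEN×2, WmeN×2, wMEN×2, wMeN×2, wmEN×2, wmeN×2
WwMmEENn gametes: WMEN×2, WMEn×2, WmEN×2, WmEn×2, wMEN×2, wMEn×2, wmEN×2, wmEn×2
WwMmEeNN×WwMmEENn grid (16·16=256): WWMMEENN=4 WWMMEENn=4 WWMMEeNN=4 WWMMEeNn=4 WWMmEENN=8 WWMmEENn=8 WWMmEeNN=8 WWMmEeNn=8 WWmmEENN=4 WWmmEENn=4 WWmmEeNN=4 WWmmEeNn=4 WwMMEENN=8 WwMMEENn=8 WwMMEeNN=8 WwMMEeNn=8 WwMmEENN=16 WwMmEENn=16 WwMmEeNN=16 WwMmEeNn=16 WwmmEENN=8 WwmmEENn=8 WwmmEeNN=8 WwmmEeNn=8 wwMMEENN=4 wwMMEENn=4 wwMMEeNN=4 wwMMEeNn=4 wwMmEENN=8 wwMmEENn=8 wwMmEeNN=8 wwMmEeNn=8 wwmmEENN=4 wwmmEENn=4 wwmmEeNN=4 wwmmEeNn=4
wwMMEENN hits 4/256; gcd=4; 4÷4/256÷4 = 1/64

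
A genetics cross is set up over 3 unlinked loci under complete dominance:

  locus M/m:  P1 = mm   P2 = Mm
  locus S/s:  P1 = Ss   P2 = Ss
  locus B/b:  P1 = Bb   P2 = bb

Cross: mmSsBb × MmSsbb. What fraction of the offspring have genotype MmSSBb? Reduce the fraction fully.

mmSsBb gametes: mSB×2, mSb×2, msB×2, msb×2
MmSsbb gametes: MSb×2, Msb×2, mSb×2, msb×2
mmSsBb×MmSsbb grid (8·8=64): MmSSBb=4 MmSSbb=4 MmSsBb=8 MmSsbb=8 MmssBb=4 Mmssbb=4 mmSSBb=4 mmSSbb=4 mmSsBb=8 mmSsbb=8 mmssBb=4 mmssbb=4
MmSSBb hits 4/64; gcd=4; 4÷4/64÷4 = 1/16

P(MmSSBb) = 1/16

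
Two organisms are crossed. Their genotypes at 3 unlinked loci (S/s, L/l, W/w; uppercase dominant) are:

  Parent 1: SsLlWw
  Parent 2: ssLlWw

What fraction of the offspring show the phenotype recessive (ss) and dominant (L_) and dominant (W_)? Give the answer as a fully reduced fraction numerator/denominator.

P(ss L_ W_) = 9/32

SsLlWw gametes: SLW×1, SLw×1, SlW×1, Slw×1, sLW×1, sLw×1, slW×1, slw×1
ssLlWw gametes: sLW×2, sLw×2, slW×2, slw×2
SsLlWw×ssLlWw grid (8·8=64): SsLLWW=2 SsLLWw=4 SsLLww=2 SsLlWW=4 SsLlWw=8 SsLlww=4 SsllWW=2 SsllWw=4 Ssllww=2 ssLLWW=2 ssLLWw=4 ssLLww=2 ssLlWW=4 ssLlWw=8 ssLlww=4 ssllWW=2 ssllWw=4 ssllww=2
ss L_ W_ hits 18/64; gcd=2; 18÷2/64÷2 = 9/32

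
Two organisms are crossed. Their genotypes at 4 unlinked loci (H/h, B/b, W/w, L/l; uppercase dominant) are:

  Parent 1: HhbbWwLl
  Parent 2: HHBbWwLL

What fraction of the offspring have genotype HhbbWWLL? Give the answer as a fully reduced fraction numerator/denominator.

P(HhbbWWLL) = 1/32

HhbbWwLl gametes: HbWL×2, HbWl×2, HbwL×2, Hbwl×2, hbWL×2, hbWl×2, hbwL×2, hbwl×2
HHBbWwLL gametes: HBWL×4, HBwL×4, HbWL×4, HbwL×4
HhbbWwLl×HHBbWwLL grid (16·16=256): HHBbWWLL=8 HHBbWWLl=8 HHBbWwLL=16 HHBbWwLl=16 HHBbwwLL=8 HHBbwwLl=8 HHbbWWLL=8 HHbbWWLl=8 HHbbWwLL=16 HHbbWwLl=16 HHbbwwLL=8 HHbbwwLl=8 HhBbWWLL=8 HhBbWWLl=8 HhBbWwLL=16 HhBbWwLl=16 HhBbwwLL=8 HhBbwwLl=8 HhbbWWLL=8 HhbbWWLl=8 HhbbWwLL=16 HhbbWwLl=16 HhbbwwLL=8 HhbbwwLl=8
HhbbWWLL hits 8/256; gcd=8; 8÷8/256÷8 = 1/32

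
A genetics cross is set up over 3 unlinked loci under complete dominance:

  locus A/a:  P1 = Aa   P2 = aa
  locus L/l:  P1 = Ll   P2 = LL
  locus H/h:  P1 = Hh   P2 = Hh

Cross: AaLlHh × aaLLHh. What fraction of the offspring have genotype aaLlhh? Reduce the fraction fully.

AaLlHh gametes: ALH×1, ALh×1, AlH×1, Alh×1, aLH×1, aLh×1, alH×1, alh×1
aaLLHh gametes: aLH×4, aLh×4
AaLlHh×aaLLHh grid (8·8=64): AaLLHH=4 AaLLHh=8 AaLLhh=4 AaLlHH=4 AaLlHh=8 AaLlhh=4 aaLLHH=4 aaLLHh=8 aaLLhh=4 aaLlHH=4 aaLlHh=8 aaLlhh=4
aaLlhh hits 4/64; gcd=4; 4÷4/64÷4 = 1/16

P(aaLlhh) = 1/16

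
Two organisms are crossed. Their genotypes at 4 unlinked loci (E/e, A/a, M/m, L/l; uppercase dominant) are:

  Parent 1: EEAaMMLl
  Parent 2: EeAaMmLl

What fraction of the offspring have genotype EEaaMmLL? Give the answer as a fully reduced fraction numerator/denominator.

EEAaMMLl gametes: EAML×4, EAMl×4, EaML×4, EaMl×4
EeAaMmLl gametes: EAML×1, EAMl×1, EAmL×1, EAml×1, EaML×1, EaMl×1, EamL×1, Eaml×1, eAML×1, eAMl×1, eAmL×1, eAml×1, eaML×1, eaMl×1, eamL×1, eaml×1
EEAaMMLl×EeAaMmLl grid (16·16=256): EEAAMMLL=4 EEAAMMLl=8 EEAAMMll=4 EEAAMmLL=4 EEAAMmLl=8 EEAAMmll=4 EEAaMMLL=8 EEAaMMLl=16 EEAaMMll=8 EEAaMmLL=8 EEAaMmLl=16 EEAaMmll=8 EEaaMMLL=4 EEaaMMLl=8 EEaaMMll=4 EEaaMmLL=4 EEaaMmLl=8 EEaaMmll=4 EeAAMMLL=4 EeAAMMLl=8 EeAAMMll=4 EeAAMmLL=4 EeAAMmLl=8 EeAAMmll=4 EeAaMMLL=8 EeAaMMLl=16 EeAaMMll=8 EeAaMmLL=8 EeAaMmLl=16 EeAaMmll=8 EeaaMMLL=4 EeaaMMLl=8 EeaaMMll=4 EeaaMmLL=4 EeaaMmLl=8 EeaaMmll=4
EEaaMmLL hits 4/256; gcd=4; 4÷4/256÷4 = 1/64

P(EEaaMmLL) = 1/64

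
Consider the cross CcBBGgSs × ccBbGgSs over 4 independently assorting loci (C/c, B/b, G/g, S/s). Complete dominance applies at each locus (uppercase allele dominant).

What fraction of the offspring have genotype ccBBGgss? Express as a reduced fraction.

CcBBGgSs gametes: CBGS×2, CBGs×2, CBgS×2, CBgs×2, cBGS×2, cBGs×2, cBgS×2, cBgs×2
ccBbGgSs gametes: cBGS×2, cBGs×2, cBgS×2, cBgs×2, cbGS×2, cbGs×2, cbgS×2, cbgs×2
CcBBGgSs×ccBbGgSs grid (16·16=256): CcBBGGSS=4 CcBBGGSs=8 CcBBGGss=4 CcBBGgSS=8 CcBBGgSs=16 CcBBGgss=8 CcBBggSS=4 CcBBggSs=8 CcBBggss=4 CcBbGGSS=4 CcBbGGSs=8 CcBbGGss=4 CcBbGgSS=8 CcBbGgSs=16 CcBbGgss=8 CcBbggSS=4 CcBbggSs=8 CcBbggss=4 ccBBGGSS=4 ccBBGGSs=8 ccBBGGss=4 ccBBGgSS=8 ccBBGgSs=16 ccBBGgss=8 ccBBggSS=4 ccBBggSs=8 ccBBggss=4 ccBbGGSS=4 ccBbGGSs=8 ccBbGGss=4 ccBbGgSS=8 ccBbGgSs=16 ccBbGgss=8 ccBbggSS=4 ccBbggSs=8 ccBbggss=4
ccBBGgss hits 8/256; gcd=8; 8÷8/256÷8 = 1/32

P(ccBBGgss) = 1/32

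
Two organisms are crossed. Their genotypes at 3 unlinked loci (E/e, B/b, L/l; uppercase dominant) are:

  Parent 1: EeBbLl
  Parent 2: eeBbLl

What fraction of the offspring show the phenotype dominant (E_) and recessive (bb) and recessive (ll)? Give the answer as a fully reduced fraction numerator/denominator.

EeBbLl gametes: EBL×1, EBl×1, EbL×1, Ebl×1, eBL×1, eBl×1, ebL×1, ebl×1
eeBbLl gametes: eBL×2, eBl×2, ebL×2, ebl×2
EeBbLl×eeBbLl grid (8·8=64): EeBBLL=2 EeBBLl=4 EeBBll=2 EeBbLL=4 EeBbLl=8 EeBbll=4 EebbLL=2 EebbLl=4 Eebbll=2 eeBBLL=2 eeBBLl=4 eeBBll=2 eeBbLL=4 eeBbLl=8 eeBbll=4 eebbLL=2 eebbLl=4 eebbll=2
E_ bb ll hits 2/64; gcd=2; 2÷2/64÷2 = 1/32

P(E_ bb ll) = 1/32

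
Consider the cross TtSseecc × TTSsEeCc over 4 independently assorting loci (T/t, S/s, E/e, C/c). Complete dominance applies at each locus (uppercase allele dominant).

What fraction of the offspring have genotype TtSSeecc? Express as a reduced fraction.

P(TtSSeecc) = 1/32

TtSseecc gametes: TSec×4, Tsec×4, tSec×4, tsec×4
TTSsEeCc gametes: TSEC×2, TSEc×2, TSeC×2, TSec×2, TsEC×2, TsEc×2, TseC×2, Tsec×2
TtSseecc×TTSsEeCc grid (16·16=256): TTSSEeCc=8 TTSSEecc=8 TTSSeeCc=8 TTSSeecc=8 TTSsEeCc=16 TTSsEecc=16 TTSseeCc=16 TTSseecc=16 TTssEeCc=8 TTssEecc=8 TTsseeCc=8 TTsseecc=8 TtSSEeCc=8 TtSSEecc=8 TtSSeeCc=8 TtSSeecc=8 TtSsEeCc=16 TtSsEecc=16 TtSseeCc=16 TtSseecc=16 TtssEeCc=8 TtssEecc=8 TtsseeCc=8 Ttsseecc=8
TtSSeecc hits 8/256; gcd=8; 8÷8/256÷8 = 1/32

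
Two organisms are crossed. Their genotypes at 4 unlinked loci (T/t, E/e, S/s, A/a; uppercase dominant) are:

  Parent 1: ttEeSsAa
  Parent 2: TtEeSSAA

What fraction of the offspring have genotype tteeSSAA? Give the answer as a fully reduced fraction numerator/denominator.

ttEeSsAa gametes: tESA×2, tESa×2, tEsA×2, tEsa×2, teSA×2, teSa×2, tesA×2, tesa×2
TtEeSSAA gametes: TESA×4, TeSA×4, tESA×4, teSA×4
ttEeSsAa×TtEeSSAA grid (16·16=256): TtEESSAA=8 TtEESSAa=8 TtEESsAA=8 TtEESsAa=8 TtEeSSAA=16 TtEeSSAa=16 TtEeSsAA=16 TtEeSsAa=16 TteeSSAA=8 TteeSSAa=8 TteeSsAA=8 TteeSsAa=8 ttEESSAA=8 ttEESSAa=8 ttEESsAA=8 ttEESsAa=8 ttEeSSAA=16 ttEeSSAa=16 ttEeSsAA=16 ttEeSsAa=16 tteeSSAA=8 tteeSSAa=8 tteeSsAA=8 tteeSsAa=8
tteeSSAA hits 8/256; gcd=8; 8÷8/256÷8 = 1/32

P(tteeSSAA) = 1/32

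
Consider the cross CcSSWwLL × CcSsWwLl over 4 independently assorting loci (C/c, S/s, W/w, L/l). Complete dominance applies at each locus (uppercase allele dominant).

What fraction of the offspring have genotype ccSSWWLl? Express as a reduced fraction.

CcSSWwLL gametes: CSWL×4, CSwL×4, cSWL×4, cSwL×4
CcSsWwLl gametes: CSWL×1, CSWl×1, CSwL×1, CSwl×1, CsWL×1, CsWl×1, CswL×1, Cswl×1, cSWL×1, cSWl×1, cSwL×1, cSwl×1, csWL×1, csWl×1, cswL×1, cswl×1
CcSSWwLL×CcSsWwLl grid (16·16=256): CCSSWWLL=4 CCSSWWLl=4 CCSSWwLL=8 CCSSWwLl=8 CCSSwwLL=4 CCSSwwLl=4 CCSsWWLL=4 CCSsWWLl=4 CCSsWwLL=8 CCSsWwLl=8 CCSswwLL=4 CCSswwLl=4 CcSSWWLL=8 CcSSWWLl=8 CcSSWwLL=16 CcSSWwLl=16 CcSSwwLL=8 CcSSwwLl=8 CcSsWWLL=8 CcSsWWLl=8 CcSsWwLL=16 CcSsWwLl=16 CcSswwLL=8 CcSswwLl=8 ccSSWWLL=4 ccSSWWLl=4 ccSSWwLL=8 ccSSWwLl=8 ccSSwwLL=4 ccSSwwLl=4 ccSsWWLL=4 ccSsWWLl=4 ccSsWwLL=8 ccSsWwLl=8 ccSswwLL=4 ccSswwLl=4
ccSSWWLl hits 4/256; gcd=4; 4÷4/256÷4 = 1/64

P(ccSSWWLl) = 1/64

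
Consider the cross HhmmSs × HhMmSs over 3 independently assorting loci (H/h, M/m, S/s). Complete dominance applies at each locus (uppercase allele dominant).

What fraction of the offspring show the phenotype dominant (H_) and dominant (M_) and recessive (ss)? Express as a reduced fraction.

P(H_ M_ ss) = 3/32

HhmmSs gametes: HmS×2, Hms×2, hmS×2, hms×2
HhMmSs gametes: HMS×1, HMs×1, HmS×1, Hms×1, hMS×1, hMs×1, hmS×1, hms×1
HhmmSs×HhMmSs grid (8·8=64): HHMmSS=2 HHMmSs=4 HHMmss=2 HHmmSS=2 HHmmSs=4 HHmmss=2 HhMmSS=4 HhMmSs=8 HhMmss=4 HhmmSS=4 HhmmSs=8 Hhmmss=4 hhMmSS=2 hhMmSs=4 hhMmss=2 hhmmSS=2 hhmmSs=4 hhmmss=2
H_ M_ ss hits 6/64; gcd=2; 6÷2/64÷2 = 3/32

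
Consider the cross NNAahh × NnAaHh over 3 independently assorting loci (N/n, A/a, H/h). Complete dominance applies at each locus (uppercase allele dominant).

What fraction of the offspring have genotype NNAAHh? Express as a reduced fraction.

NNAahh gametes: NAh×4, Nah×4
NnAaHh gametes: NAH×1, NAh×1, NaH×1, Nah×1, nAH×1, nAh×1, naH×1, nah×1
NNAahh×NnAaHh grid (8·8=64): NNAAHh=4 NNAAhh=4 NNAaHh=8 NNAahh=8 NNaaHh=4 NNaahh=4 NnAAHh=4 NnAAhh=4 NnAaHh=8 NnAahh=8 NnaaHh=4 Nnaahh=4
NNAAHh hits 4/64; gcd=4; 4÷4/64÷4 = 1/16

P(NNAAHh) = 1/16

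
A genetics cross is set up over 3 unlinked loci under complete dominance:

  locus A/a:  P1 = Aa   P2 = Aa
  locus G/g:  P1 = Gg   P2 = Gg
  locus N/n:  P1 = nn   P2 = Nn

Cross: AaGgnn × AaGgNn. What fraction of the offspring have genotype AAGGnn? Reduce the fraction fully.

AaGgnn gametes: AGn×2, Agn×2, aGn×2, agn×2
AaGgNn gametes: AGN×1, AGn×1, AgN×1, Agn×1, aGN×1, aGn×1, agN×1, agn×1
AaGgnn×AaGgNn grid (8·8=64): AAGGNn=2 AAGGnn=2 AAGgNn=4 AAGgnn=4 AAggNn=2 AAggnn=2 AaGGNn=4 AaGGnn=4 AaGgNn=8 AaGgnn=8 AaggNn=4 Aaggnn=4 aaGGNn=2 aaGGnn=2 aaGgNn=4 aaGgnn=4 aaggNn=2 aaggnn=2
AAGGnn hits 2/64; gcd=2; 2÷2/64÷2 = 1/32

P(AAGGnn) = 1/32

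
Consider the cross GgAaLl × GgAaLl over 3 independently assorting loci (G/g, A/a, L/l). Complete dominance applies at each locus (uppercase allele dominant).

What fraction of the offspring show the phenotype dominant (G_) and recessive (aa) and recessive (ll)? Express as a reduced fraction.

GgAaLl gametes: GAL×1, GAl×1, GaL×1, Gal×1, gAL×1, gAl×1, gaL×1, gal×1
GgAaLl gametes: GAL×1, GAl×1, GaL×1, Gal×1, gAL×1, gAl×1, gaL×1, gal×1
GgAaLl×GgAaLl grid (8·8=64): GGAALL=1 GGAALl=2 GGAAll=1 GGAaLL=2 GGAaLl=4 GGAall=2 GGaaLL=1 GGaaLl=2 GGaall=1 GgAALL=2 GgAALl=4 GgAAll=2 GgAaLL=4 GgAaLl=8 GgAall=4 GgaaLL=2 GgaaLl=4 Ggaall=2 ggAALL=1 ggAALl=2 ggAAll=1 ggAaLL=2 ggAaLl=4 ggAall=2 ggaaLL=1 ggaaLl=2 ggaall=1
G_ aa ll hits 3/64; gcd=1; 3÷1/64÷1 = 3/64

P(G_ aa ll) = 3/64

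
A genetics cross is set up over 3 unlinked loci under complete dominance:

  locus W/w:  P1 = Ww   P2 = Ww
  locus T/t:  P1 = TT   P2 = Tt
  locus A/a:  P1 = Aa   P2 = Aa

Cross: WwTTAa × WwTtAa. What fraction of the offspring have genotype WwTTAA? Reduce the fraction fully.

P(WwTTAA) = 1/16

WwTTAa gametes: WTA×2, WTa×2, wTA×2, wTa×2
WwTtAa gametes: WTA×1, WTa×1, WtA×1, Wta×1, wTA×1, wTa×1, wtA×1, wta×1
WwTTAa×WwTtAa grid (8·8=64): WWTTAA=2 WWTTAa=4 WWTTaa=2 WWTtAA=2 WWTtAa=4 WWTtaa=2 WwTTAA=4 WwTTAa=8 WwTTaa=4 WwTtAA=4 WwTtAa=8 WwTtaa=4 wwTTAA=2 wwTTAa=4 wwTTaa=2 wwTtAA=2 wwTtAa=4 wwTtaa=2
WwTTAA hits 4/64; gcd=4; 4÷4/64÷4 = 1/16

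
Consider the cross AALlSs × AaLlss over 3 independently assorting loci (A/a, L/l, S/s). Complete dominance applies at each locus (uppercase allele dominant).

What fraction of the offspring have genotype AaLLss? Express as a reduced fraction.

P(AaLLss) = 1/16

AALlSs gametes: ALS×2, ALs×2, AlS×2, Als×2
AaLlss gametes: ALs×2, Als×2, aLs×2, als×2
AALlSs×AaLlss grid (8·8=64): AALLSs=4 AALLss=4 AALlSs=8 AALlss=8 AAllSs=4 AAllss=4 AaLLSs=4 AaLLss=4 AaLlSs=8 AaLlss=8 AallSs=4 Aallss=4
AaLLss hits 4/64; gcd=4; 4÷4/64÷4 = 1/16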